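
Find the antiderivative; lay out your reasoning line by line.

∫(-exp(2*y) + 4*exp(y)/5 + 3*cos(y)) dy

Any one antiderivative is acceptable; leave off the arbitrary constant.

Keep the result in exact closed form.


Step 1. Rewrite: now ∫(4*exp(y)/5) dy + ∫(-exp(2*y)) dy + ∫(3*cos(y)) dy.
Step 2. Evaluate the standard form: now -exp(2*y)/2 + ∫(4*exp(y)/5) dy + ∫(3*cos(y)) dy.
Step 3. Evaluate the standard form: now -exp(2*y)/2 + 3*sin(y) + ∫(4*exp(y)/5) dy.
Step 4. Evaluate the standard form: now -exp(2*y)/2 + 4*exp(y)/5 + 3*sin(y).
Answer: -exp(2*y)/2 + 4*exp(y)/5 + 3*sin(y).


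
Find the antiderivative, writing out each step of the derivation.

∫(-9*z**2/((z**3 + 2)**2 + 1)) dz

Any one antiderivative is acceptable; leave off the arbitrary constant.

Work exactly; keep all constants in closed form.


Step 1. Substitute u = z**3 + 2, turning ∫(-9*z**2/((z**3 + 2)**2 + 1)) dz into ∫(-3/(u**2 + 1)) du: now ∫(-3/(u**2 + 1)) du.
Step 2. Evaluate the standard form: now -3*atan(u).
Step 3. Substitute back u = z**3 + 2: now -3*atan(z**3 + 2).
Answer: -3*atan(z**3 + 2).


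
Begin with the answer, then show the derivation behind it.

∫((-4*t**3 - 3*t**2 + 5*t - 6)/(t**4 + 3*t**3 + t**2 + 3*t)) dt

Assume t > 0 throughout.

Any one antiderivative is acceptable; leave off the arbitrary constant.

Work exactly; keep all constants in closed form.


The answer is -2*log(t) - 2*log(t + 3) + 3*atan(t).
Step 1. Decompose ∫((-4*t**3 - 3*t**2 + 5*t - 6)/(t**4 + 3*t**3 + t**2 + 3*t)) dt by partial fractions, (-4*t**3 - 3*t**2 + 5*t - 6)/(t**4 + 3*t**3 + t**2 + 3*t) = 3/(t**2 + 1) - 2/(t + 3) - 2/t: now ∫(-2/t) dt + ∫(-2/(t + 3)) dt + ∫(3/(t**2 + 1)) dt.
Step 2. Evaluate the standard form [assuming t > 0]: now -2*log(t) + ∫(-2/(t + 3)) dt + ∫(3/(t**2 + 1)) dt.
Step 3. Evaluate the standard form [assuming t > -3]: now -2*log(t) - 2*log(t + 3) + ∫(3/(t**2 + 1)) dt.
Step 4. Evaluate the standard form: now -2*log(t) - 2*log(t + 3) + 3*atan(t).
Answer: -2*log(t) - 2*log(t + 3) + 3*atan(t).


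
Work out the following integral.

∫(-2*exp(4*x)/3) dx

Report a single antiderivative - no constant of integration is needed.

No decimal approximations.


Answer: -exp(4*x)/6.


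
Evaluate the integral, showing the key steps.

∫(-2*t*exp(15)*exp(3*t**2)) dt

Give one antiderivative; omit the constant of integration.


Step 1. Substitute u = t**2 + 5, turning ∫(-2*t*exp(15)*exp(3*t**2)) dt into ∫(-exp(3*u)) du: now ∫(-exp(3*u)) du.
Step 2. Evaluate the standard form: now -exp(3*u)/3.
Step 3. Substitute back u = t**2 + 5: now -exp(3*t**2 + 15)/3.
Answer: -exp(3*t**2 + 15)/3.


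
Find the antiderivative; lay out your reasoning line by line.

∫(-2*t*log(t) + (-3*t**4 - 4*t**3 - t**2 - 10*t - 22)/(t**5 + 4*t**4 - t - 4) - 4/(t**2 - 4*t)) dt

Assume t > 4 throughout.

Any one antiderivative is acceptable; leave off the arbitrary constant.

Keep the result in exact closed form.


Step 1. Rewrite: now ∫(-2*t*log(t)) dt + ∫((-3*t**4 - 4*t**3 - t**2 - 10*t - 22)/(t**5 + 4*t**4 - t - 4)) dt + ∫(-4/(t**2 - 4*t)) dt.
Step 2. Decompose ∫(-4/(t**2 - 4*t)) dt by partial fractions, -4/(t**2 - 4*t) = -1/(t - 4) + 1/t: now ∫(1/t) dt + ∫(-2*t*log(t)) dt + ∫((-3*t**4 - 4*t**3 - t**2 - 10*t - 22)/(t**5 + 4*t**4 - t - 4)) dt + ∫(-1/(t - 4)) dt.
Step 3. Evaluate the standard form [assuming t > 4]: now -log(t - 4) + ∫(1/t) dt + ∫(-2*t*log(t)) dt + ∫((-3*t**4 - 4*t**3 - t**2 - 10*t - 22)/(t**5 + 4*t**4 - t - 4)) dt.
Step 4. Evaluate the standard form [assuming t > 0]: now log(t) - log(t - 4) + ∫(-2*t*log(t)) dt + ∫((-3*t**4 - 4*t**3 - t**2 - 10*t - 22)/(t**5 + 4*t**4 - t - 4)) dt.
Step 5. Decompose ∫((-3*t**4 - 4*t**3 - t**2 - 10*t - 22)/(t**5 + 4*t**4 - t - 4)) dt by partial fractions, (-3*t**4 - 4*t**3 - t**2 - 10*t - 22)/(t**5 + 4*t**4 - t - 4) = 3/(t**2 + 1) - 2/(t + 4) + 1/(t + 1) - 2/(t - 1): now log(t) - log(t - 4) + ∫(-2*t*log(t)) dt + ∫(-2/(t - 1)) dt + ∫(1/(t + 1)) dt + ∫(-2/(t + 4)) dt + ∫(3/(t**2 + 1)) dt.
Step 6. Evaluate the standard form [assuming t > 1]: now log(t) - log(t - 4) - 2*log(t - 1) + ∫(-2*t*log(t)) dt + ∫(1/(t + 1)) dt + ∫(-2/(t + 4)) dt + ∫(3/(t**2 + 1)) dt.
Step 7. Evaluate the standard form [assuming t > -4]: now log(t) - log(t - 4) - 2*log(t - 1) - 2*log(t + 4) + ∫(-2*t*log(t)) dt + ∫(1/(t + 1)) dt + ∫(3/(t**2 + 1)) dt.
Step 8. Evaluate the standard form [assuming t > -1]: now log(t) - log(t - 4) - 2*log(t - 1) + log(t + 1) - 2*log(t + 4) + ∫(-2*t*log(t)) dt + ∫(3/(t**2 + 1)) dt.
Step 9. Evaluate the standard form: now log(t) - log(t - 4) - 2*log(t - 1) + log(t + 1) - 2*log(t + 4) + 3*atan(t) + ∫(-2*t*log(t)) dt.
Step 10. Integrate ∫(-2*t*log(t)) dt by parts with u = log(t), dv = (-2*t) dt, so v = -t**2 [assuming t > 0]: now -t**2*log(t) + log(t) - log(t - 4) - 2*log(t - 1) + log(t + 1) - 2*log(t + 4) + 3*atan(t) + ∫(t) dt.
Step 11. Evaluate the standard form: now -t**2*log(t) + t**2/2 + log(t) - log(t - 4) - 2*log(t - 1) + log(t + 1) - 2*log(t + 4) + 3*atan(t).
Answer: -t**2*log(t) + t**2/2 + log(t) - log(t - 4) - 2*log(t - 1) + log(t + 1) - 2*log(t + 4) + 3*atan(t).


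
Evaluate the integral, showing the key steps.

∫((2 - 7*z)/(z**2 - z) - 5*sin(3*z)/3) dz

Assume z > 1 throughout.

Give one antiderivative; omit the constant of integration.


Step 1. Rewrite: now ∫((2 - 7*z)/(z**2 - z)) dz + ∫(-5*sin(3*z)/3) dz.
Step 2. Evaluate the standard form: now 5*cos(3*z)/9 + ∫((2 - 7*z)/(z**2 - z)) dz.
Step 3. Decompose ∫((2 - 7*z)/(z**2 - z)) dz by partial fractions, (2 - 7*z)/(z**2 - z) = -5/(z - 1) - 2/z: now 5*cos(3*z)/9 + ∫(-2/z) dz + ∫(-5/(z - 1)) dz.
Step 4. Evaluate the standard form [assuming z > 1]: now -5*log(z - 1) + 5*cos(3*z)/9 + ∫(-2/z) dz.
Step 5. Evaluate the standard form [assuming z > 0]: now -2*log(z) - 5*log(z - 1) + 5*cos(3*z)/9.
Answer: -2*log(z) - 5*log(z - 1) + 5*cos(3*z)/9.


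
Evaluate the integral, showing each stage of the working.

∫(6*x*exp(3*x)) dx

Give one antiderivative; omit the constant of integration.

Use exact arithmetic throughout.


Step 1. Integrate ∫(6*x*exp(3*x)) dx by parts with u = x, dv = (6*exp(3*x)) dx, so v = 2*exp(3*x): now 2*x*exp(3*x) + ∫(-2*exp(3*x)) dx.
Step 2. Evaluate the standard form: now 2*x*exp(3*x) - 2*exp(3*x)/3.
Answer: 2*x*exp(3*x) - 2*exp(3*x)/3.


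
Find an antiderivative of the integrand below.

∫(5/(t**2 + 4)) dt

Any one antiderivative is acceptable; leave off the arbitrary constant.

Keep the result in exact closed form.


Answer: 5*atan(t/2)/2.


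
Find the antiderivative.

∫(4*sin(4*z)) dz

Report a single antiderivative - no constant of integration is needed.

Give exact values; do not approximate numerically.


Answer: -cos(4*z).


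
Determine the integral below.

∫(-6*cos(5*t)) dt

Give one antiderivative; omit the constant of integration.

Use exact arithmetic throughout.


Answer: -6*sin(5*t)/5.


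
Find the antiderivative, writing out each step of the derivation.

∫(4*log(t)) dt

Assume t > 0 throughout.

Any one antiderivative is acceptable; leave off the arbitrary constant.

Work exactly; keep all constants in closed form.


Step 1. Integrate ∫(4*log(t)) dt by parts with u = log(t), dv = (4) dt, so v = 4*t [assuming t > 0]: now 4*t*log(t) + ∫(-4) dt.
Step 2. Evaluate the standard form: now 4*t*log(t) - 4*t.
Answer: 4*t*log(t) - 4*t.


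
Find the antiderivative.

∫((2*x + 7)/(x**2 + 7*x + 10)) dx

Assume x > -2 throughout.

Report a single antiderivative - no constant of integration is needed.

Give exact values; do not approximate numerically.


Answer: log(x + 2) + log(x + 5).


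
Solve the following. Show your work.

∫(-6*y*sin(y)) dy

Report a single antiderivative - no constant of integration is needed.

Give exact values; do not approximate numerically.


Step 1. Integrate ∫(-6*y*sin(y)) dy by parts with u = y, dv = (-6*sin(y)) dy, so v = 6*cos(y): now 6*y*cos(y) + ∫(-6*cos(y)) dy.
Step 2. Evaluate the standard form: now 6*y*cos(y) - 6*sin(y).
Answer: 6*y*cos(y) - 6*sin(y).


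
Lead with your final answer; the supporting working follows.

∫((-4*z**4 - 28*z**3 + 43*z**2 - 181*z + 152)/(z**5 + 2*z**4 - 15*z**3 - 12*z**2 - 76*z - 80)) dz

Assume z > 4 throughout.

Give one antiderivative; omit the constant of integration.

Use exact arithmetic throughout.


The answer is -3*log(z - 4) - 4*log(z + 1) + 3*log(z + 5) + 3*atan(z/2)/2.
Step 1. Decompose ∫((-4*z**4 - 28*z**3 + 43*z**2 - 181*z + 152)/(z**5 + 2*z**4 - 15*z**3 - 12*z**2 - 76*z - 80)) dz by partial fractions, (-4*z**4 - 28*z**3 + 43*z**2 - 181*z + 152)/(z**5 + 2*z**4 - 15*z**3 - 12*z**2 - 76*z - 80) = 3/(z**2 + 4) + 3/(z + 5) - 4/(z + 1) - 3/(z - 4): now ∫(-3/(z - 4)) dz + ∫(-4/(z + 1)) dz + ∫(3/(z + 5)) dz + ∫(3/(z**2 + 4)) dz.
Step 2. Evaluate the standard form [assuming z > -5]: now 3*log(z + 5) + ∫(-3/(z - 4)) dz + ∫(-4/(z + 1)) dz + ∫(3/(z**2 + 4)) dz.
Step 3. Evaluate the standard form [assuming z > -1]: now -4*log(z + 1) + 3*log(z + 5) + ∫(-3/(z - 4)) dz + ∫(3/(z**2 + 4)) dz.
Step 4. Evaluate the standard form [assuming z > 4]: now -3*log(z - 4) - 4*log(z + 1) + 3*log(z + 5) + ∫(3/(z**2 + 4)) dz.
Step 5. Evaluate the standard form: now -3*log(z - 4) - 4*log(z + 1) + 3*log(z + 5) + 3*atan(z/2)/2.
Answer: -3*log(z - 4) - 4*log(z + 1) + 3*log(z + 5) + 3*atan(z/2)/2.


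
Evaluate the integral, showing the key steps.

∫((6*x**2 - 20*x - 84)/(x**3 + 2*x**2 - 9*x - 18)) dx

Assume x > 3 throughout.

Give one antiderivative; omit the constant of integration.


Step 1. Decompose ∫((6*x**2 - 20*x - 84)/(x**3 + 2*x**2 - 9*x - 18)) dx by partial fractions, (6*x**2 - 20*x - 84)/(x**3 + 2*x**2 - 9*x - 18) = 5/(x + 3) + 4/(x + 2) - 3/(x - 3): now ∫(-3/(x - 3)) dx + ∫(4/(x + 2)) dx + ∫(5/(x + 3)) dx.
Step 2. Evaluate the standard form [assuming x > -3]: now 5*log(x + 3) + ∫(-3/(x - 3)) dx + ∫(4/(x + 2)) dx.
Step 3. Evaluate the standard form [assuming x > 3]: now -3*log(x - 3) + 5*log(x + 3) + ∫(4/(x + 2)) dx.
Step 4. Evaluate the standard form [assuming x > -2]: now -3*log(x - 3) + 4*log(x + 2) + 5*log(x + 3).
Answer: -3*log(x - 3) + 4*log(x + 2) + 5*log(x + 3).


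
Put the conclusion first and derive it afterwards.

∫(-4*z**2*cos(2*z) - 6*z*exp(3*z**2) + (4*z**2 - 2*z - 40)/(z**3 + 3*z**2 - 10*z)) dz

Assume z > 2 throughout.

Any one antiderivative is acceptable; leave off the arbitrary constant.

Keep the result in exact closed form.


The answer is -2*z**2*sin(2*z) - 2*z*cos(2*z) - exp(3*z**2) + 4*log(z) - 2*log(z - 2) + 2*log(z + 5) + sin(2*z).
Step 1. Rewrite: now ∫(-6*z*exp(3*z**2)) dz + ∫(-4*z**2*cos(2*z)) dz + ∫((4*z**2 - 2*z - 40)/(z**3 + 3*z**2 - 10*z)) dz.
Step 2. Decompose ∫((4*z**2 - 2*z - 40)/(z**3 + 3*z**2 - 10*z)) dz by partial fractions, (4*z**2 - 2*z - 40)/(z**3 + 3*z**2 - 10*z) = 2/(z + 5) - 2/(z - 2) + 4/z: now ∫(4/z) dz + ∫(-6*z*exp(3*z**2)) dz + ∫(-4*z**2*cos(2*z)) dz + ∫(-2/(z - 2)) dz + ∫(2/(z + 5)) dz.
Step 3. Evaluate the standard form [assuming z > 2]: now -2*log(z - 2) + ∫(4/z) dz + ∫(-6*z*exp(3*z**2)) dz + ∫(-4*z**2*cos(2*z)) dz + ∫(2/(z + 5)) dz.
Step 4. Evaluate the standard form [assuming z > -5]: now -2*log(z - 2) + 2*log(z + 5) + ∫(4/z) dz + ∫(-6*z*exp(3*z**2)) dz + ∫(-4*z**2*cos(2*z)) dz.
Step 5. Evaluate the standard form [assuming z > 0]: now 4*log(z) - 2*log(z - 2) + 2*log(z + 5) + ∫(-6*z*exp(3*z**2)) dz + ∫(-4*z**2*cos(2*z)) dz.
Step 6. Integrate ∫(-4*z**2*cos(2*z)) dz by parts with u = z**2, dv = (-4*cos(2*z)) dz, so v = -2*sin(2*z): now -2*z**2*sin(2*z) + 4*log(z) - 2*log(z - 2) + 2*log(z + 5) + ∫(-6*z*exp(3*z**2)) dz + ∫(4*z*sin(2*z)) dz.
Step 7. Integrate ∫(4*z*sin(2*z)) dz by parts with u = z, dv = (4*sin(2*z)) dz, so v = -2*cos(2*z): now -2*z**2*sin(2*z) - 2*z*cos(2*z) + 4*log(z) - 2*log(z - 2) + 2*log(z + 5) + ∫(-6*z*exp(3*z**2)) dz + ∫(2*cos(2*z)) dz.
Step 8. Evaluate the standard form: now -2*z**2*sin(2*z) - 2*z*cos(2*z) + 4*log(z) - 2*log(z - 2) + 2*log(z + 5) + sin(2*z) + ∫(-6*z*exp(3*z**2)) dz.
Step 9. Substitute u = z**2, turning ∫(-6*z*exp(3*z**2)) dz into ∫(-3*exp(3*u)) du: now -2*z**2*sin(2*z) - 2*z*cos(2*z) + 4*log(z) - 2*log(z - 2) + 2*log(z + 5) + sin(2*z) + ∫(-3*exp(3*u)) du.
Step 10. Evaluate the standard form: now -2*z**2*sin(2*z) - 2*z*cos(2*z) - exp(3*u) + 4*log(z) - 2*log(z - 2) + 2*log(z + 5) + sin(2*z).
Step 11. Substitute back u = z**2: now -2*z**2*sin(2*z) - 2*z*cos(2*z) - exp(3*z**2) + 4*log(z) - 2*log(z - 2) + 2*log(z + 5) + sin(2*z).
Answer: -2*z**2*sin(2*z) - 2*z*cos(2*z) - exp(3*z**2) + 4*log(z) - 2*log(z - 2) + 2*log(z + 5) + sin(2*z).


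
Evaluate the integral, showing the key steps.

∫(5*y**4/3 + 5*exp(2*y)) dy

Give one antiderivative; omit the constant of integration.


Step 1. Rewrite: now ∫(5*y**4/3) dy + ∫(5*exp(2*y)) dy.
Step 2. Evaluate the standard form: now 5*exp(2*y)/2 + ∫(5*y**4/3) dy.
Step 3. Evaluate the standard form: now y**5/3 + 5*exp(2*y)/2.
Answer: y**5/3 + 5*exp(2*y)/2.


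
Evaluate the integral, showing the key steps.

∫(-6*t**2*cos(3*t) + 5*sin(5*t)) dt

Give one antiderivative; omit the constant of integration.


Step 1. Rewrite: now ∫(-6*t**2*cos(3*t)) dt + ∫(5*sin(5*t)) dt.
Step 2. Evaluate the standard form: now -cos(5*t) + ∫(-6*t**2*cos(3*t)) dt.
Step 3. Integrate ∫(-6*t**2*cos(3*t)) dt by parts with u = t**2, dv = (-6*cos(3*t)) dt, so v = -2*sin(3*t): now -2*t**2*sin(3*t) - cos(5*t) + ∫(4*t*sin(3*t)) dt.
Step 4. Integrate ∫(4*t*sin(3*t)) dt by parts with u = t, dv = (4*sin(3*t)) dt, so v = -4*cos(3*t)/3: now -2*t**2*sin(3*t) - 4*t*cos(3*t)/3 - cos(5*t) + ∫(4*cos(3*t)/3) dt.
Step 5. Evaluate the standard form: now -2*t**2*sin(3*t) - 4*t*cos(3*t)/3 + 4*sin(3*t)/9 - cos(5*t).
Answer: -2*t**2*sin(3*t) - 4*t*cos(3*t)/3 + 4*sin(3*t)/9 - cos(5*t).


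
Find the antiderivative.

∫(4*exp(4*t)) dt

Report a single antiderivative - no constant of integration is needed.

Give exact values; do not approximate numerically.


Answer: exp(4*t).


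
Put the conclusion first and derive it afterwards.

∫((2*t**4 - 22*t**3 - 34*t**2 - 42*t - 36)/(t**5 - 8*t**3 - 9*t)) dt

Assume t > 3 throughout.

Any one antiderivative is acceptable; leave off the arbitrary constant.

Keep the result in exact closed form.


The answer is 4*log(t) - 5*log(t - 3) + 3*log(t + 3) + 2*atan(t).
Step 1. Decompose ∫((2*t**4 - 22*t**3 - 34*t**2 - 42*t - 36)/(t**5 - 8*t**3 - 9*t)) dt by partial fractions, (2*t**4 - 22*t**3 - 34*t**2 - 42*t - 36)/(t**5 - 8*t**3 - 9*t) = 2/(t**2 + 1) + 3/(t + 3) - 5/(t - 3) + 4/t: now ∫(4/t) dt + ∫(-5/(t - 3)) dt + ∫(3/(t + 3)) dt + ∫(2/(t**2 + 1)) dt.
Step 2. Evaluate the standard form [assuming t > 0]: now 4*log(t) + ∫(-5/(t - 3)) dt + ∫(3/(t + 3)) dt + ∫(2/(t**2 + 1)) dt.
Step 3. Evaluate the standard form [assuming t > 3]: now 4*log(t) - 5*log(t - 3) + ∫(3/(t + 3)) dt + ∫(2/(t**2 + 1)) dt.
Step 4. Evaluate the standard form [assuming t > -3]: now 4*log(t) - 5*log(t - 3) + 3*log(t + 3) + ∫(2/(t**2 + 1)) dt.
Step 5. Evaluate the standard form: now 4*log(t) - 5*log(t - 3) + 3*log(t + 3) + 2*atan(t).
Answer: 4*log(t) - 5*log(t - 3) + 3*log(t + 3) + 2*atan(t).


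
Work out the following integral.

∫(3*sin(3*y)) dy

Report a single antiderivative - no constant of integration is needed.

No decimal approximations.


Answer: -cos(3*y).


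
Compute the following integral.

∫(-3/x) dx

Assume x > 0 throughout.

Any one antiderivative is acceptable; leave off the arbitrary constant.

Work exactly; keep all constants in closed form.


Answer: -3*log(x).


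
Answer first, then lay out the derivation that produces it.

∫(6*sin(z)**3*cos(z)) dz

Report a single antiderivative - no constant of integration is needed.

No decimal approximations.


The answer is 3*sin(z)**4/2.
Step 1. Substitute u = sin(z), turning ∫(6*sin(z)**3*cos(z)) dz into ∫(6*u**3) du: now ∫(6*u**3) du.
Step 2. Evaluate the standard form: now 3*u**4/2.
Step 3. Substitute back u = sin(z): now 3*sin(z)**4/2.
Answer: 3*sin(z)**4/2.


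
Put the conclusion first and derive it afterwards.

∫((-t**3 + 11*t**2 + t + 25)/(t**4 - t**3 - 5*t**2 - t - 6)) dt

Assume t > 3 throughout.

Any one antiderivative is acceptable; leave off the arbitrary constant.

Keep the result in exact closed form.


The answer is 2*log(t - 3) - 3*log(t + 2) - 2*atan(t).
Step 1. Decompose ∫((-t**3 + 11*t**2 + t + 25)/(t**4 - t**3 - 5*t**2 - t - 6)) dt by partial fractions, (-t**3 + 11*t**2 + t + 25)/(t**4 - t**3 - 5*t**2 - t - 6) = -2/(t**2 + 1) - 3/(t + 2) + 2/(t - 3): now ∫(2/(t - 3)) dt + ∫(-3/(t + 2)) dt + ∫(-2/(t**2 + 1)) dt.
Step 2. Evaluate the standard form [assuming t > 3]: now 2*log(t - 3) + ∫(-3/(t + 2)) dt + ∫(-2/(t**2 + 1)) dt.
Step 3. Evaluate the standard form [assuming t > -2]: now 2*log(t - 3) - 3*log(t + 2) + ∫(-2/(t**2 + 1)) dt.
Step 4. Evaluate the standard form: now 2*log(t - 3) - 3*log(t + 2) - 2*atan(t).
Answer: 2*log(t - 3) - 3*log(t + 2) - 2*atan(t).


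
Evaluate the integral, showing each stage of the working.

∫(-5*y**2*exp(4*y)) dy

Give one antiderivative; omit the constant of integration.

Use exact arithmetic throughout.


Step 1. Integrate ∫(-5*y**2*exp(4*y)) dy by parts with u = y**2, dv = (-5*exp(4*y)) dy, so v = -5*exp(4*y)/4: now -5*y**2*exp(4*y)/4 + ∫(5*y*exp(4*y)/2) dy.
Step 2. Integrate ∫(5*y*exp(4*y)/2) dy by parts with u = y, dv = (5*exp(4*y)/2) dy, so v = 5*exp(4*y)/8: now -5*y**2*exp(4*y)/4 + 5*y*exp(4*y)/8 + ∫(-5*exp(4*y)/8) dy.
Step 3. Evaluate the standard form: now -5*y**2*exp(4*y)/4 + 5*y*exp(4*y)/8 - 5*exp(4*y)/32.
Answer: -5*y**2*exp(4*y)/4 + 5*y*exp(4*y)/8 - 5*exp(4*y)/32.


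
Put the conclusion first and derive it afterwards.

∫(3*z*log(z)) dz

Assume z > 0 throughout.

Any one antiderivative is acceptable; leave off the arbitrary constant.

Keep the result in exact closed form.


The answer is 3*z**2*log(z)/2 - 3*z**2/4.
Step 1. Integrate ∫(3*z*log(z)) dz by parts with u = log(z), dv = (3*z) dz, so v = 3*z**2/2 [assuming z > 0]: now 3*z**2*log(z)/2 + ∫(-3*z/2) dz.
Step 2. Evaluate the standard form: now 3*z**2*log(z)/2 - 3*z**2/4.
Answer: 3*z**2*log(z)/2 - 3*z**2/4.


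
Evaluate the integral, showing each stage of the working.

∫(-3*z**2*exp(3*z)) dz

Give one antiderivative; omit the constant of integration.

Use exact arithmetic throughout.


Step 1. Integrate ∫(-3*z**2*exp(3*z)) dz by parts with u = z**2, dv = (-3*exp(3*z)) dz, so v = -exp(3*z): now -z**2*exp(3*z) + ∫(2*z*exp(3*z)) dz.
Step 2. Integrate ∫(2*z*exp(3*z)) dz by parts with u = z, dv = (2*exp(3*z)) dz, so v = 2*exp(3*z)/3: now -z**2*exp(3*z) + 2*z*exp(3*z)/3 + ∫(-2*exp(3*z)/3) dz.
Step 3. Evaluate the standard form: now -z**2*exp(3*z) + 2*z*exp(3*z)/3 - 2*exp(3*z)/9.
Answer: -z**2*exp(3*z) + 2*z*exp(3*z)/3 - 2*exp(3*z)/9.


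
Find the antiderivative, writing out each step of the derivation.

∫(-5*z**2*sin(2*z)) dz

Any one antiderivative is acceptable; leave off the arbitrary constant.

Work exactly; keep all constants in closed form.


Step 1. Integrate ∫(-5*z**2*sin(2*z)) dz by parts with u = z**2, dv = (-5*sin(2*z)) dz, so v = 5*cos(2*z)/2: now 5*z**2*cos(2*z)/2 + ∫(-5*z*cos(2*z)) dz.
Step 2. Integrate ∫(-5*z*cos(2*z)) dz by parts with u = z, dv = (-5*cos(2*z)) dz, so v = -5*sin(2*z)/2: now 5*z**2*cos(2*z)/2 - 5*z*sin(2*z)/2 + ∫(5*sin(2*z)/2) dz.
Step 3. Evaluate the standard form: now 5*z**2*cos(2*z)/2 - 5*z*sin(2*z)/2 - 5*cos(2*z)/4.
Answer: 5*z**2*cos(2*z)/2 - 5*z*sin(2*z)/2 - 5*cos(2*z)/4.


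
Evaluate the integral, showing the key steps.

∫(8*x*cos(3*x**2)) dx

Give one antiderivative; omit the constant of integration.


Step 1. Substitute u = x**2, turning ∫(8*x*cos(3*x**2)) dx into ∫(4*cos(3*u)) du: now ∫(4*cos(3*u)) du.
Step 2. Evaluate the standard form: now 4*sin(3*u)/3.
Step 3. Substitute back u = x**2: now 4*sin(3*x**2)/3.
Answer: 4*sin(3*x**2)/3.


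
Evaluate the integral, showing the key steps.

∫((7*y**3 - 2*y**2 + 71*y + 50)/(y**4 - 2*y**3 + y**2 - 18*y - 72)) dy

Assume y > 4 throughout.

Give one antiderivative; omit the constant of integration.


Step 1. Decompose ∫((7*y**3 - 2*y**2 + 71*y + 50)/(y**4 - 2*y**3 + y**2 - 18*y - 72)) dy by partial fractions, (7*y**3 - 2*y**2 + 71*y + 50)/(y**4 - 2*y**3 + y**2 - 18*y - 72) = -4/(y**2 + 9) + 2/(y + 2) + 5/(y - 4): now ∫(5/(y - 4)) dy + ∫(2/(y + 2)) dy + ∫(-4/(y**2 + 9)) dy.
Step 2. Evaluate the standard form [assuming y > -2]: now 2*log(y + 2) + ∫(5/(y - 4)) dy + ∫(-4/(y**2 + 9)) dy.
Step 3. Evaluate the standard form [assuming y > 4]: now 5*log(y - 4) + 2*log(y + 2) + ∫(-4/(y**2 + 9)) dy.
Step 4. Evaluate the standard form: now 5*log(y - 4) + 2*log(y + 2) - 4*atan(y/3)/3.
Answer: 5*log(y - 4) + 2*log(y + 2) - 4*atan(y/3)/3.


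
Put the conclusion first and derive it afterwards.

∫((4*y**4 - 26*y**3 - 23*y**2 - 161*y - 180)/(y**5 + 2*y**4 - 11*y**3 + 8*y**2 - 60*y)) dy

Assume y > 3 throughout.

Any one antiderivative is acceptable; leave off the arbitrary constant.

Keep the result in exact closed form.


The answer is 3*log(y) - 4*log(y - 3) + 5*log(y + 5) + 3*atan(y/2)/2.
Step 1. Decompose ∫((4*y**4 - 26*y**3 - 23*y**2 - 161*y - 180)/(y**5 + 2*y**4 - 11*y**3 + 8*y**2 - 60*y)) dy by partial fractions, (4*y**4 - 26*y**3 - 23*y**2 - 161*y - 180)/(y**5 + 2*y**4 - 11*y**3 + 8*y**2 - 60*y) = 3/(y**2 + 4) + 5/(y + 5) - 4/(y - 3) + 3/y: now ∫(3/y) dy + ∫(-4/(y - 3)) dy + ∫(5/(y + 5)) dy + ∫(3/(y**2 + 4)) dy.
Step 2. Evaluate the standard form [assuming y > 0]: now 3*log(y) + ∫(-4/(y - 3)) dy + ∫(5/(y + 5)) dy + ∫(3/(y**2 + 4)) dy.
Step 3. Evaluate the standard form [assuming y > -5]: now 3*log(y) + 5*log(y + 5) + ∫(-4/(y - 3)) dy + ∫(3/(y**2 + 4)) dy.
Step 4. Evaluate the standard form [assuming y > 3]: now 3*log(y) - 4*log(y - 3) + 5*log(y + 5) + ∫(3/(y**2 + 4)) dy.
Step 5. Evaluate the standard form: now 3*log(y) - 4*log(y - 3) + 5*log(y + 5) + 3*atan(y/2)/2.
Answer: 3*log(y) - 4*log(y - 3) + 5*log(y + 5) + 3*atan(y/2)/2.


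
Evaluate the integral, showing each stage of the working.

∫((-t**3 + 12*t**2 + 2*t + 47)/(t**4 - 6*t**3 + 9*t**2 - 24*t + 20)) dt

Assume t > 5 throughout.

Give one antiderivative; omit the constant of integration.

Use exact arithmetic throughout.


Step 1. Decompose ∫((-t**3 + 12*t**2 + 2*t + 47)/(t**4 - 6*t**3 + 9*t**2 - 24*t + 20)) dt by partial fractions, (-t**3 + 12*t**2 + 2*t + 47)/(t**4 - 6*t**3 + 9*t**2 - 24*t + 20) = -1/(t**2 + 4) - 3/(t - 1) + 2/(t - 5): now ∫(2/(t - 5)) dt + ∫(-3/(t - 1)) dt + ∫(-1/(t**2 + 4)) dt.
Step 2. Evaluate the standard form [assuming t > 1]: now -3*log(t - 1) + ∫(2/(t - 5)) dt + ∫(-1/(t**2 + 4)) dt.
Step 3. Evaluate the standard form [assuming t > 5]: now 2*log(t - 5) - 3*log(t - 1) + ∫(-1/(t**2 + 4)) dt.
Step 4. Evaluate the standard form: now 2*log(t - 5) - 3*log(t - 1) - atan(t/2)/2.
Answer: 2*log(t - 5) - 3*log(t - 1) - atan(t/2)/2.


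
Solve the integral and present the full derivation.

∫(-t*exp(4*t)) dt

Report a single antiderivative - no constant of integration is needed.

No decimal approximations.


Step 1. Integrate ∫(-t*exp(4*t)) dt by parts with u = t, dv = (-exp(4*t)) dt, so v = -exp(4*t)/4: now -t*exp(4*t)/4 + ∫(exp(4*t)/4) dt.
Step 2. Evaluate the standard form: now -t*exp(4*t)/4 + exp(4*t)/16.
Answer: -t*exp(4*t)/4 + exp(4*t)/16.


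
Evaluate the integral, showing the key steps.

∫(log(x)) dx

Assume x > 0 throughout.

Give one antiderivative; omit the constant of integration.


Step 1. Integrate ∫(log(x)) dx by parts with u = log(x), dv = (1) dx, so v = x [assuming x > 0]: now x*log(x) + ∫(-1) dx.
Step 2. Evaluate the standard form: now x*log(x) - x.
Answer: x*log(x) - x.


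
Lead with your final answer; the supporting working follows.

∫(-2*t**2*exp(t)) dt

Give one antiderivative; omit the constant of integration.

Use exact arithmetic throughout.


The answer is -2*t**2*exp(t) + 4*t*exp(t) - 4*exp(t).
Step 1. Integrate ∫(-2*t**2*exp(t)) dt by parts with u = t**2, dv = (-2*exp(t)) dt, so v = -2*exp(t): now -2*t**2*exp(t) + ∫(4*t*exp(t)) dt.
Step 2. Integrate ∫(4*t*exp(t)) dt by parts with u = t, dv = (4*exp(t)) dt, so v = 4*exp(t): now -2*t**2*exp(t) + 4*t*exp(t) + ∫(-4*exp(t)) dt.
Step 3. Evaluate the standard form: now -2*t**2*exp(t) + 4*t*exp(t) - 4*exp(t).
Answer: -2*t**2*exp(t) + 4*t*exp(t) - 4*exp(t).


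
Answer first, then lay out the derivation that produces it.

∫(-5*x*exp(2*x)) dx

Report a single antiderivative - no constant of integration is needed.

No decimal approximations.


The answer is -5*x*exp(2*x)/2 + 5*exp(2*x)/4.
Step 1. Integrate ∫(-5*x*exp(2*x)) dx by parts with u = x, dv = (-5*exp(2*x)) dx, so v = -5*exp(2*x)/2: now -5*x*exp(2*x)/2 + ∫(5*exp(2*x)/2) dx.
Step 2. Evaluate the standard form: now -5*x*exp(2*x)/2 + 5*exp(2*x)/4.
Answer: -5*x*exp(2*x)/2 + 5*exp(2*x)/4.


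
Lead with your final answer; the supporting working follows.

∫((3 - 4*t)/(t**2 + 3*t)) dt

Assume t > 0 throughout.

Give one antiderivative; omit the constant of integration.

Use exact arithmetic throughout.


The answer is log(t) - 5*log(t + 3).
Step 1. Decompose ∫((3 - 4*t)/(t**2 + 3*t)) dt by partial fractions, (3 - 4*t)/(t**2 + 3*t) = -5/(t + 3) + 1/t: now ∫(1/t) dt + ∫(-5/(t + 3)) dt.
Step 2. Evaluate the standard form [assuming t > -3]: now -5*log(t + 3) + ∫(1/t) dt.
Step 3. Evaluate the standard form [assuming t > 0]: now log(t) - 5*log(t + 3).
Answer: log(t) - 5*log(t + 3).


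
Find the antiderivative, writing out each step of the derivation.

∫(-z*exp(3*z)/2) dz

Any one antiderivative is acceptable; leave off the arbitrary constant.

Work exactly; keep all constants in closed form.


Step 1. Integrate ∫(-z*exp(3*z)/2) dz by parts with u = z, dv = (-exp(3*z)/2) dz, so v = -exp(3*z)/6: now -z*exp(3*z)/6 + ∫(exp(3*z)/6) dz.
Step 2. Evaluate the standard form: now -z*exp(3*z)/6 + exp(3*z)/18.
Answer: -z*exp(3*z)/6 + exp(3*z)/18.


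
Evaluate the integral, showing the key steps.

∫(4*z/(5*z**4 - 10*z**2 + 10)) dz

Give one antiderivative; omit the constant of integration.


Step 1. Substitute u = z**2 - 1, turning ∫(4*z/(5*z**4 - 10*z**2 + 10)) dz into ∫(2/(5*(u**2 + 1))) du: now ∫(2/(5*(u**2 + 1))) du.
Step 2. Evaluate the standard form: now 2*atan(u)/5.
Step 3. Substitute back u = z**2 - 1: now 2*atan(z**2 - 1)/5.
Answer: 2*atan(z**2 - 1)/5.


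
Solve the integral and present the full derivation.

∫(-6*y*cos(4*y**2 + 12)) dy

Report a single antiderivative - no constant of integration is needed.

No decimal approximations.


Step 1. Substitute u = y**2 + 3, turning ∫(-6*y*cos(4*y**2 + 12)) dy into ∫(-3*cos(4*u)) du: now ∫(-3*cos(4*u)) du.
Step 2. Evaluate the standard form: now -3*sin(4*u)/4.
Step 3. Substitute back u = y**2 + 3: now -3*sin(4*y**2 + 12)/4.
Answer: -3*sin(4*y**2 + 12)/4.


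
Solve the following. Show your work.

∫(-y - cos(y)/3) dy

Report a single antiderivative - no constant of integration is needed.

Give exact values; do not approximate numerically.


Step 1. Rewrite: now ∫(-y) dy + ∫(-cos(y)/3) dy.
Step 2. Evaluate the standard form: now -y**2/2 + ∫(-cos(y)/3) dy.
Step 3. Evaluate the standard form: now -y**2/2 - sin(y)/3.
Answer: -y**2/2 - sin(y)/3.


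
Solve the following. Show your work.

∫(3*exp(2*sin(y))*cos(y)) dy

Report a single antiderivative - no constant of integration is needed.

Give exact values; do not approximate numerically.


Step 1. Substitute u = sin(y), turning ∫(3*exp(2*sin(y))*cos(y)) dy into ∫(3*exp(2*u)) du: now ∫(3*exp(2*u)) du.
Step 2. Evaluate the standard form: now 3*exp(2*u)/2.
Step 3. Substitute back u = sin(y): now 3*exp(2*sin(y))/2.
Answer: 3*exp(2*sin(y))/2.


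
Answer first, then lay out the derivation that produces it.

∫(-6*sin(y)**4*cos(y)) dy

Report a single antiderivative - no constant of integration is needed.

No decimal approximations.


The answer is -6*sin(y)**5/5.
Step 1. Substitute u = sin(y), turning ∫(-6*sin(y)**4*cos(y)) dy into ∫(-6*u**4) du: now ∫(-6*u**4) du.
Step 2. Evaluate the standard form: now -6*u**5/5.
Step 3. Substitute back u = sin(y): now -6*sin(y)**5/5.
Answer: -6*sin(y)**5/5.


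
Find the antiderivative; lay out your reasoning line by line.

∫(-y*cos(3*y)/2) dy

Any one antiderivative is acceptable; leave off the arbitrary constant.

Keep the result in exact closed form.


Step 1. Integrate ∫(-y*cos(3*y)/2) dy by parts with u = y, dv = (-cos(3*y)/2) dy, so v = -sin(3*y)/6: now -y*sin(3*y)/6 + ∫(sin(3*y)/6) dy.
Step 2. Evaluate the standard form: now -y*sin(3*y)/6 - cos(3*y)/18.
Answer: -y*sin(3*y)/6 - cos(3*y)/18.


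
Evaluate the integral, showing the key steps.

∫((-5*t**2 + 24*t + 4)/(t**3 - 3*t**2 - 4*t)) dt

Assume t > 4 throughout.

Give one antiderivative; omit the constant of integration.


Step 1. Decompose ∫((-5*t**2 + 24*t + 4)/(t**3 - 3*t**2 - 4*t)) dt by partial fractions, (-5*t**2 + 24*t + 4)/(t**3 - 3*t**2 - 4*t) = -5/(t + 1) + 1/(t - 4) - 1/t: now ∫(-1/t) dt + ∫(1/(t - 4)) dt + ∫(-5/(t + 1)) dt.
Step 2. Evaluate the standard form [assuming t > 4]: now log(t - 4) + ∫(-1/t) dt + ∫(-5/(t + 1)) dt.
Step 3. Evaluate the standard form [assuming t > 0]: now -log(t) + log(t - 4) + ∫(-5/(t + 1)) dt.
Step 4. Evaluate the standard form [assuming t > -1]: now -log(t) + log(t - 4) - 5*log(t + 1).
Answer: -log(t) + log(t - 4) - 5*log(t + 1).


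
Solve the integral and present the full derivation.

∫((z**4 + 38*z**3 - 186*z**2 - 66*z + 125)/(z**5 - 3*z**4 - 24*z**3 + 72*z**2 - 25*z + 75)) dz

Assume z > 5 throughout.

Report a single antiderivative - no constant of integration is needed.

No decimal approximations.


Step 1. Decompose ∫((z**4 + 38*z**3 - 186*z**2 - 66*z + 125)/(z**5 - 3*z**4 - 24*z**3 + 72*z**2 - 25*z + 75)) dz by partial fractions, (z**4 + 38*z**3 - 186*z**2 - 66*z + 125)/(z**5 - 3*z**4 - 24*z**3 + 72*z**2 - 25*z + 75) = 4/(z**2 + 1) - 4/(z + 5) + 4/(z - 3) + 1/(z - 5): now ∫(1/(z - 5)) dz + ∫(4/(z - 3)) dz + ∫(-4/(z + 5)) dz + ∫(4/(z**2 + 1)) dz.
Step 2. Evaluate the standard form [assuming z > -5]: now -4*log(z + 5) + ∫(1/(z - 5)) dz + ∫(4/(z - 3)) dz + ∫(4/(z**2 + 1)) dz.
Step 3. Evaluate the standard form [assuming z > 3]: now 4*log(z - 3) - 4*log(z + 5) + ∫(1/(z - 5)) dz + ∫(4/(z**2 + 1)) dz.
Step 4. Evaluate the standard form [assuming z > 5]: now log(z - 5) + 4*log(z - 3) - 4*log(z + 5) + ∫(4/(z**2 + 1)) dz.
Step 5. Evaluate the standard form: now log(z - 5) + 4*log(z - 3) - 4*log(z + 5) + 4*atan(z).
Answer: log(z - 5) + 4*log(z - 3) - 4*log(z + 5) + 4*atan(z).


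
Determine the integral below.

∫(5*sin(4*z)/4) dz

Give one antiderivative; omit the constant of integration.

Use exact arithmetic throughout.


Answer: -5*cos(4*z)/16.


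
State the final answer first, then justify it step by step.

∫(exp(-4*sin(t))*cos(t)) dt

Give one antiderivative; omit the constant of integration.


The answer is -exp(-4*sin(t))/4.
Step 1. Substitute u = sin(t), turning ∫(exp(-4*sin(t))*cos(t)) dt into ∫(exp(-4*u)) du: now ∫(exp(-4*u)) du.
Step 2. Evaluate the standard form: now -exp(-4*u)/4.
Step 3. Substitute back u = sin(t): now -exp(-4*sin(t))/4.
Answer: -exp(-4*sin(t))/4.


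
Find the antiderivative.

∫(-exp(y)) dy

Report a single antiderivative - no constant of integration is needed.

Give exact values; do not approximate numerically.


Answer: -exp(y).


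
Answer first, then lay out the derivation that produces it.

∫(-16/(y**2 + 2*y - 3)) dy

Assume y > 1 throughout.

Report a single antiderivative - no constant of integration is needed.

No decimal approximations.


The answer is -4*log(y - 1) + 4*log(y + 3).
Step 1. Decompose ∫(-16/(y**2 + 2*y - 3)) dy by partial fractions, -16/(y**2 + 2*y - 3) = 4/(y + 3) - 4/(y - 1): now ∫(-4/(y - 1)) dy + ∫(4/(y + 3)) dy.
Step 2. Evaluate the standard form [assuming y > 1]: now -4*log(y - 1) + ∫(4/(y + 3)) dy.
Step 3. Evaluate the standard form [assuming y > -3]: now -4*log(y - 1) + 4*log(y + 3).
Answer: -4*log(y - 1) + 4*log(y + 3).


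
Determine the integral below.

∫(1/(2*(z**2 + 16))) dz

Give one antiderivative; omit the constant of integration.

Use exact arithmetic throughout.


Answer: atan(z/4)/8.


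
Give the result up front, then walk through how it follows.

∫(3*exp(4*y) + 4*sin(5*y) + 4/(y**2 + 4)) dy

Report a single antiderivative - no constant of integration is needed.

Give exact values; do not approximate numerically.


The answer is 3*exp(4*y)/4 - 4*cos(5*y)/5 + 2*atan(y/2).
Step 1. Rewrite: now ∫(4/(y**2 + 4)) dy + ∫(3*exp(4*y)) dy + ∫(4*sin(5*y)) dy.
Step 2. Evaluate the standard form: now 3*exp(4*y)/4 + ∫(4/(y**2 + 4)) dy + ∫(4*sin(5*y)) dy.
Step 3. Evaluate the standard form: now 3*exp(4*y)/4 + 2*atan(y/2) + ∫(4*sin(5*y)) dy.
Step 4. Evaluate the standard form: now 3*exp(4*y)/4 - 4*cos(5*y)/5 + 2*atan(y/2).
Answer: 3*exp(4*y)/4 - 4*cos(5*y)/5 + 2*atan(y/2).


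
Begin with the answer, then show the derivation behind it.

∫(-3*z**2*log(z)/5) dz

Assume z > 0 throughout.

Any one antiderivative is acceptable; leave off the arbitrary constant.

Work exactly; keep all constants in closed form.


The answer is -z**3*log(z)/5 + z**3/15.
Step 1. Integrate ∫(-3*z**2*log(z)/5) dz by parts with u = log(z), dv = (-3*z**2/5) dz, so v = -z**3/5 [assuming z > 0]: now -z**3*log(z)/5 + ∫(z**2/5) dz.
Step 2. Evaluate the standard form: now -z**3*log(z)/5 + z**3/15.
Answer: -z**3*log(z)/5 + z**3/15.


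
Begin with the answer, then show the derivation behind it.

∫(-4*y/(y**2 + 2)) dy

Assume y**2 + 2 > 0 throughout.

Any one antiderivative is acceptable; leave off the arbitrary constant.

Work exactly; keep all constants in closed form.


The answer is -2*log(y**2 + 2).
Step 1. Substitute u = y**2 + 2, turning ∫(-4*y/(y**2 + 2)) dy into ∫(-2/u) du: now ∫(-2/u) du.
Step 2. Evaluate the standard form [assuming u > 0]: now -2*log(u).
Step 3. Substitute back u = y**2 + 2: now -2*log(y**2 + 2).
Answer: -2*log(y**2 + 2).


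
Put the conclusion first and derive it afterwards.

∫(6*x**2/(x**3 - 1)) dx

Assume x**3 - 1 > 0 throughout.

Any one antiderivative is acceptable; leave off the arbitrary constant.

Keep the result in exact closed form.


The answer is 2*log(x**3 - 1).
Step 1. Substitute u = x**3 - 1, turning ∫(6*x**2/(x**3 - 1)) dx into ∫(2/u) du: now ∫(2/u) du.
Step 2. Evaluate the standard form [assuming u > 0]: now 2*log(u).
Step 3. Substitute back u = x**3 - 1: now 2*log(x**3 - 1).
Answer: 2*log(x**3 - 1).


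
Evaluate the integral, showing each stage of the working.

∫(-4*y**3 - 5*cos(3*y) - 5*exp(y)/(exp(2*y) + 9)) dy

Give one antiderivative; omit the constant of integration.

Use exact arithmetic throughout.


Step 1. Rewrite: now ∫(-4*y**3) dy + ∫(-5*exp(y)/(exp(2*y) + 9)) dy + ∫(-5*cos(3*y)) dy.
Step 2. Evaluate the standard form: now -5*sin(3*y)/3 + ∫(-4*y**3) dy + ∫(-5*exp(y)/(exp(2*y) + 9)) dy.
Step 3. Substitute u = exp(y), turning ∫(-5*exp(y)/(exp(2*y) + 9)) dy into ∫(-5/(u**2 + 9)) du: now -5*sin(3*y)/3 + ∫(-4*y**3) dy + ∫(-5/(u**2 + 9)) du.
Step 4. Evaluate the standard form: now -5*sin(3*y)/3 - 5*atan(u/3)/3 + ∫(-4*y**3) dy.
Step 5. Substitute back u = exp(y): now -5*sin(3*y)/3 - 5*atan(exp(y)/3)/3 + ∫(-4*y**3) dy.
Step 6. Evaluate the standard form: now -y**4 - 5*sin(3*y)/3 - 5*atan(exp(y)/3)/3.
Answer: -y**4 - 5*sin(3*y)/3 - 5*atan(exp(y)/3)/3.


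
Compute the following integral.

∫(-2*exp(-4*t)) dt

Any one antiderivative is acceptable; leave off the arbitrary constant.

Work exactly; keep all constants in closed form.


Answer: exp(-4*t)/2.


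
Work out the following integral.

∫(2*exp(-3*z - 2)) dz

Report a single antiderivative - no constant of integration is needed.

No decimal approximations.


Answer: -2*exp(-3*z - 2)/3.


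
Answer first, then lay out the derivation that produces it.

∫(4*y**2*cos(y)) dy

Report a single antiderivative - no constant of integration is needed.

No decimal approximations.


The answer is 4*y**2*sin(y) + 8*y*cos(y) - 8*sin(y).
Step 1. Integrate ∫(4*y**2*cos(y)) dy by parts with u = y**2, dv = (4*cos(y)) dy, so v = 4*sin(y): now 4*y**2*sin(y) + ∫(-8*y*sin(y)) dy.
Step 2. Integrate ∫(-8*y*sin(y)) dy by parts with u = y, dv = (-8*sin(y)) dy, so v = 8*cos(y): now 4*y**2*sin(y) + 8*y*cos(y) + ∫(-8*cos(y)) dy.
Step 3. Evaluate the standard form: now 4*y**2*sin(y) + 8*y*cos(y) - 8*sin(y).
Answer: 4*y**2*sin(y) + 8*y*cos(y) - 8*sin(y).


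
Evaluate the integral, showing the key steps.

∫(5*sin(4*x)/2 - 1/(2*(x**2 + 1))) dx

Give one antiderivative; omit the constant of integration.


Step 1. Rewrite: now ∫(-1/(2*(x**2 + 1))) dx + ∫(5*sin(4*x)/2) dx.
Step 2. Evaluate the standard form: now -atan(x)/2 + ∫(5*sin(4*x)/2) dx.
Step 3. Evaluate the standard form: now -5*cos(4*x)/8 - atan(x)/2.
Answer: -5*cos(4*x)/8 - atan(x)/2.


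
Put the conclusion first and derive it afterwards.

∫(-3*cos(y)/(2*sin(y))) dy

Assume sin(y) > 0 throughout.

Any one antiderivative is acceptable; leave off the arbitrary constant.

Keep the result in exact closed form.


The answer is -3*log(sin(y))/2.
Step 1. Substitute u = sin(y), turning ∫(-3*cos(y)/(2*sin(y))) dy into ∫(-3/(2*u)) du: now ∫(-3/(2*u)) du.
Step 2. Evaluate the standard form [assuming u > 0]: now -3*log(u)/2.
Step 3. Substitute back u = sin(y): now -3*log(sin(y))/2.
Answer: -3*log(sin(y))/2.


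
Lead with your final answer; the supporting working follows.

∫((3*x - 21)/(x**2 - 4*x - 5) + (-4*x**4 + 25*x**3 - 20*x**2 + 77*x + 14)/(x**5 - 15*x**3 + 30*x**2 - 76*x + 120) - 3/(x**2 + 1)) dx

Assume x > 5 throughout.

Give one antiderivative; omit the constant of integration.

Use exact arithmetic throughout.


The answer is -log(x - 5) + 4*log(x - 3) - 4*log(x - 2) + 4*log(x + 1) - 4*log(x + 5) + atan(x/2)/2 - 3*atan(x).
Step 1. Rewrite: now ∫((3*x - 21)/(x**2 - 4*x - 5)) dx + ∫((-4*x**4 + 25*x**3 - 20*x**2 + 77*x + 14)/(x**5 - 15*x**3 + 30*x**2 - 76*x + 120)) dx + ∫(-3/(x**2 + 1)) dx.
Step 2. Evaluate the standard form: now -3*atan(x) + ∫((3*x - 21)/(x**2 - 4*x - 5)) dx + ∫((-4*x**4 + 25*x**3 - 20*x**2 + 77*x + 14)/(x**5 - 15*x**3 + 30*x**2 - 76*x + 120)) dx.
Step 3. Decompose ∫((3*x - 21)/(x**2 - 4*x - 5)) dx by partial fractions, (3*x - 21)/(x**2 - 4*x - 5) = 4/(x + 1) - 1/(x - 5): now -3*atan(x) + ∫((-4*x**4 + 25*x**3 - 20*x**2 + 77*x + 14)/(x**5 - 15*x**3 + 30*x**2 - 76*x + 120)) dx + ∫(-1/(x - 5)) dx + ∫(4/(x + 1)) dx.
Step 4. Evaluate the standard form [assuming x > 5]: now -log(x - 5) - 3*atan(x) + ∫((-4*x**4 + 25*x**3 - 20*x**2 + 77*x + 14)/(x**5 - 15*x**3 + 30*x**2 - 76*x + 120)) dx + ∫(4/(x + 1)) dx.
Step 5. Evaluate the standard form [assuming x > -1]: now -log(x - 5) + 4*log(x + 1) - 3*atan(x) + ∫((-4*x**4 + 25*x**3 - 20*x**2 + 77*x + 14)/(x**5 - 15*x**3 + 30*x**2 - 76*x + 120)) dx.
Step 6. Decompose ∫((-4*x**4 + 25*x**3 - 20*x**2 + 77*x + 14)/(x**5 - 15*x**3 + 30*x**2 - 76*x + 120)) dx by partial fractions, (-4*x**4 + 25*x**3 - 20*x**2 + 77*x + 14)/(x**5 - 15*x**3 + 30*x**2 - 76*x + 120) = 1/(x**2 + 4) - 4/(x + 5) - 4/(x - 2) + 4/(x - 3): now -log(x - 5) + 4*log(x + 1) - 3*atan(x) + ∫(4/(x - 3)) dx + ∫(-4/(x - 2)) dx + ∫(-4/(x + 5)) dx + ∫(1/(x**2 + 4)) dx.
Step 7. Evaluate the standard form [assuming x > 3]: now -log(x - 5) + 4*log(x - 3) + 4*log(x + 1) - 3*atan(x) + ∫(-4/(x - 2)) dx + ∫(-4/(x + 5)) dx + ∫(1/(x**2 + 4)) dx.
Step 8. Evaluate the standard form [assuming x > -5]: now -log(x - 5) + 4*log(x - 3) + 4*log(x + 1) - 4*log(x + 5) - 3*atan(x) + ∫(-4/(x - 2)) dx + ∫(1/(x**2 + 4)) dx.
Step 9. Evaluate the standard form [assuming x > 2]: now -log(x - 5) + 4*log(x - 3) - 4*log(x - 2) + 4*log(x + 1) - 4*log(x + 5) - 3*atan(x) + ∫(1/(x**2 + 4)) dx.
Step 10. Evaluate the standard form: now -log(x - 5) + 4*log(x - 3) - 4*log(x - 2) + 4*log(x + 1) - 4*log(x + 5) + atan(x/2)/2 - 3*atan(x).
Answer: -log(x - 5) + 4*log(x - 3) - 4*log(x - 2) + 4*log(x + 1) - 4*log(x + 5) + atan(x/2)/2 - 3*atan(x).


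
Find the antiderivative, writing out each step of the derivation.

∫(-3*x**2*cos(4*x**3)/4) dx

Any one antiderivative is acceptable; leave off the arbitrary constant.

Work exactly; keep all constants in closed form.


Step 1. Substitute u = x**3, turning ∫(-3*x**2*cos(4*x**3)/4) dx into ∫(-cos(4*u)/4) du: now ∫(-cos(4*u)/4) du.
Step 2. Evaluate the standard form: now -sin(4*u)/16.
Step 3. Substitute back u = x**3: now -sin(4*x**3)/16.
Answer: -sin(4*x**3)/16.
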